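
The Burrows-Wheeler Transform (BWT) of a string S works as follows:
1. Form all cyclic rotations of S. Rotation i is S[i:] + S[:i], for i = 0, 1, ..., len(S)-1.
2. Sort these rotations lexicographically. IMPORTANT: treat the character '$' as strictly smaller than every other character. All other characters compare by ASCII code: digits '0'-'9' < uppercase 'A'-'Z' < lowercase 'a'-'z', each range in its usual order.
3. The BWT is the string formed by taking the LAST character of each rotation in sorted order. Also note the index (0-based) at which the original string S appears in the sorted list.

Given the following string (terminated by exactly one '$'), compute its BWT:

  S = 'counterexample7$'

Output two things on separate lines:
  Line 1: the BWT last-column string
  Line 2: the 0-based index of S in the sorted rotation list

All 16 rotations (rotation i = S[i:]+S[:i]):
  rot[0] = counterexample7$
  rot[1] = ounterexample7$c
  rot[2] = unterexample7$co
  rot[3] = nterexample7$cou
  rot[4] = terexample7$coun
  rot[5] = erexample7$count
  rot[6] = rexample7$counte
  rot[7] = example7$counter
  rot[8] = xample7$countere
  rot[9] = ample7$counterex
  rot[10] = mple7$counterexa
  rot[11] = ple7$counterexam
  rot[12] = le7$counterexamp
  rot[13] = e7$counterexampl
  rot[14] = 7$counterexample
  rot[15] = $counterexample7
Sorted (with $ < everything):
  sorted[0] = $counterexample7  (last char: '7')
  sorted[1] = 7$counterexample  (last char: 'e')
  sorted[2] = ample7$counterex  (last char: 'x')
  sorted[3] = counterexample7$  (last char: '$')
  sorted[4] = e7$counterexampl  (last char: 'l')
  sorted[5] = erexample7$count  (last char: 't')
  sorted[6] = example7$counter  (last char: 'r')
  sorted[7] = le7$counterexamp  (last char: 'p')
  sorted[8] = mple7$counterexa  (last char: 'a')
  sorted[9] = nterexample7$cou  (last char: 'u')
  sorted[10] = ounterexample7$c  (last char: 'c')
  sorted[11] = ple7$counterexam  (last char: 'm')
  sorted[12] = rexample7$counte  (last char: 'e')
  sorted[13] = terexample7$coun  (last char: 'n')
  sorted[14] = unterexample7$co  (last char: 'o')
  sorted[15] = xample7$countere  (last char: 'e')
Last column: 7ex$ltrpaucmenoe
Original string S is at sorted index 3

Answer: 7ex$ltrpaucmenoe
3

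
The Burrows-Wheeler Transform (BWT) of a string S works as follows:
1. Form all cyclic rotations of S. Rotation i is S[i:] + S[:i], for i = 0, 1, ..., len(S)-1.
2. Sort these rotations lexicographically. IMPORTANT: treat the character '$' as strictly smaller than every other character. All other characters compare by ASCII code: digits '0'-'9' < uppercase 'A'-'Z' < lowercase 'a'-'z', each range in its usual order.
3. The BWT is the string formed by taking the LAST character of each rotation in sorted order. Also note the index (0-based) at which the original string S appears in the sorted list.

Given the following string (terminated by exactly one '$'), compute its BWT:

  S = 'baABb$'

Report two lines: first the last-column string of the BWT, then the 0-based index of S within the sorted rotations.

All 6 rotations (rotation i = S[i:]+S[:i]):
  rot[0] = baABb$
  rot[1] = aABb$b
  rot[2] = ABb$ba
  rot[3] = Bb$baA
  rot[4] = b$baAB
  rot[5] = $baABb
Sorted (with $ < everything):
  sorted[0] = $baABb  (last char: 'b')
  sorted[1] = ABb$ba  (last char: 'a')
  sorted[2] = Bb$baA  (last char: 'A')
  sorted[3] = aABb$b  (last char: 'b')
  sorted[4] = b$baAB  (last char: 'B')
  sorted[5] = baABb$  (last char: '$')
Last column: baAbB$
Original string S is at sorted index 5

Answer: baAbB$
5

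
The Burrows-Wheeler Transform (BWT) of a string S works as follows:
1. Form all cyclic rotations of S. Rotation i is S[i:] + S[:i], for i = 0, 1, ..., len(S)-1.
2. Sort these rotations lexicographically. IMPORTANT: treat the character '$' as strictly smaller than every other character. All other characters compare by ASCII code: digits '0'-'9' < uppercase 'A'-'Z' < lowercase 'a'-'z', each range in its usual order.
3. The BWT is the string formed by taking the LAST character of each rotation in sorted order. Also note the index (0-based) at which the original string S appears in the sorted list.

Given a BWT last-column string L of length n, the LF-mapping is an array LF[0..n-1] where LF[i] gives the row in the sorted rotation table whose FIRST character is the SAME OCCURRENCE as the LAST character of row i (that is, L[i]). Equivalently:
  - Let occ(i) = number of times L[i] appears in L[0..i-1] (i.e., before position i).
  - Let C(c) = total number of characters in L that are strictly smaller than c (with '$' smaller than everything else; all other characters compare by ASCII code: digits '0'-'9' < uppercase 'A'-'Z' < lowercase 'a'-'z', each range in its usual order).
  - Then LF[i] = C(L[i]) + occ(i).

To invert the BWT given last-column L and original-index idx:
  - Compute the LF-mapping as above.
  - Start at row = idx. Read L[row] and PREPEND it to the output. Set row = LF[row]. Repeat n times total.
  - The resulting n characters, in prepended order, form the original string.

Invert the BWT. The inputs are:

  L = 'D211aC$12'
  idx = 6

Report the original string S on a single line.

Answer: C2a2111D$

Derivation:
LF mapping: 7 4 1 2 8 6 0 3 5
Walk LF starting at row 6, prepending L[row]:
  step 1: row=6, L[6]='$', prepend. Next row=LF[6]=0
  step 2: row=0, L[0]='D', prepend. Next row=LF[0]=7
  step 3: row=7, L[7]='1', prepend. Next row=LF[7]=3
  step 4: row=3, L[3]='1', prepend. Next row=LF[3]=2
  step 5: row=2, L[2]='1', prepend. Next row=LF[2]=1
  step 6: row=1, L[1]='2', prepend. Next row=LF[1]=4
  step 7: row=4, L[4]='a', prepend. Next row=LF[4]=8
  step 8: row=8, L[8]='2', prepend. Next row=LF[8]=5
  step 9: row=5, L[5]='C', prepend. Next row=LF[5]=6
Reversed output: C2a2111D$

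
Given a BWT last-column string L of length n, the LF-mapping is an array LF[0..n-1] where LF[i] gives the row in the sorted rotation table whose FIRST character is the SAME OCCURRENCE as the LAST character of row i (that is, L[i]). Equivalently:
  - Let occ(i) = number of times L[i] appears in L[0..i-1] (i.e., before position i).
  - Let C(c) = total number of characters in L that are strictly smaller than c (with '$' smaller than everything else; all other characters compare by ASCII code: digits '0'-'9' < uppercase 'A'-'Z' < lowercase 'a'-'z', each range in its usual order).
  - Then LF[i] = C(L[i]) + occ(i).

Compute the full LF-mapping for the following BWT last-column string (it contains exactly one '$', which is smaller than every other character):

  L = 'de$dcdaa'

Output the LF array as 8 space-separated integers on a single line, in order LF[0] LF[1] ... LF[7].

Answer: 4 7 0 5 3 6 1 2

Derivation:
Char counts: '$':1, 'a':2, 'c':1, 'd':3, 'e':1
C (first-col start): C('$')=0, C('a')=1, C('c')=3, C('d')=4, C('e')=7
L[0]='d': occ=0, LF[0]=C('d')+0=4+0=4
L[1]='e': occ=0, LF[1]=C('e')+0=7+0=7
L[2]='$': occ=0, LF[2]=C('$')+0=0+0=0
L[3]='d': occ=1, LF[3]=C('d')+1=4+1=5
L[4]='c': occ=0, LF[4]=C('c')+0=3+0=3
L[5]='d': occ=2, LF[5]=C('d')+2=4+2=6
L[6]='a': occ=0, LF[6]=C('a')+0=1+0=1
L[7]='a': occ=1, LF[7]=C('a')+1=1+1=2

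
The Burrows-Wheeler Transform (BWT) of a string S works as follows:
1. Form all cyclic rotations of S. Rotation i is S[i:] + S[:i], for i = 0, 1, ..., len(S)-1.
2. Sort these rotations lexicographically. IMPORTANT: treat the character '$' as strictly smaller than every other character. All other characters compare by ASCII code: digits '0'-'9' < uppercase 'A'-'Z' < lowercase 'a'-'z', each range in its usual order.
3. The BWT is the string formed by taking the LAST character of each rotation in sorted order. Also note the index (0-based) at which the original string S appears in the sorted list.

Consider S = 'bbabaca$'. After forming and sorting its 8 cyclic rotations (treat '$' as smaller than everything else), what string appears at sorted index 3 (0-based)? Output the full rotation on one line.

Answer: aca$bbab

Derivation:
All 8 rotations (rotation i = S[i:]+S[:i]):
  rot[0] = bbabaca$
  rot[1] = babaca$b
  rot[2] = abaca$bb
  rot[3] = baca$bba
  rot[4] = aca$bbab
  rot[5] = ca$bbaba
  rot[6] = a$bbabac
  rot[7] = $bbabaca
Sorted (with $ < everything):
  sorted[0] = $bbabaca
  sorted[1] = a$bbabac
  sorted[2] = abaca$bb
  sorted[3] = aca$bbab
  sorted[4] = babaca$b
  sorted[5] = baca$bba
  sorted[6] = bbabaca$
  sorted[7] = ca$bbaba
sorted[3] = aca$bbab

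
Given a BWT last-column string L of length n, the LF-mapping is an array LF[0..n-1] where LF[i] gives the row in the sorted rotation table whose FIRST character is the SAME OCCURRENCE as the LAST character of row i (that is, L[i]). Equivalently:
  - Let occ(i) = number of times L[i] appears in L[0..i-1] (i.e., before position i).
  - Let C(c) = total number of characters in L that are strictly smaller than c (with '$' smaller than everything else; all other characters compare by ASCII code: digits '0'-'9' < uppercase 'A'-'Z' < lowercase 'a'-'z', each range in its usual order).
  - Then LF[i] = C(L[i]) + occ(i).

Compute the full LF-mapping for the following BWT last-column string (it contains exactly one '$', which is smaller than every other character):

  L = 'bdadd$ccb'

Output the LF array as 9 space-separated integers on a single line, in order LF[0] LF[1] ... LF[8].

Char counts: '$':1, 'a':1, 'b':2, 'c':2, 'd':3
C (first-col start): C('$')=0, C('a')=1, C('b')=2, C('c')=4, C('d')=6
L[0]='b': occ=0, LF[0]=C('b')+0=2+0=2
L[1]='d': occ=0, LF[1]=C('d')+0=6+0=6
L[2]='a': occ=0, LF[2]=C('a')+0=1+0=1
L[3]='d': occ=1, LF[3]=C('d')+1=6+1=7
L[4]='d': occ=2, LF[4]=C('d')+2=6+2=8
L[5]='$': occ=0, LF[5]=C('$')+0=0+0=0
L[6]='c': occ=0, LF[6]=C('c')+0=4+0=4
L[7]='c': occ=1, LF[7]=C('c')+1=4+1=5
L[8]='b': occ=1, LF[8]=C('b')+1=2+1=3

Answer: 2 6 1 7 8 0 4 5 3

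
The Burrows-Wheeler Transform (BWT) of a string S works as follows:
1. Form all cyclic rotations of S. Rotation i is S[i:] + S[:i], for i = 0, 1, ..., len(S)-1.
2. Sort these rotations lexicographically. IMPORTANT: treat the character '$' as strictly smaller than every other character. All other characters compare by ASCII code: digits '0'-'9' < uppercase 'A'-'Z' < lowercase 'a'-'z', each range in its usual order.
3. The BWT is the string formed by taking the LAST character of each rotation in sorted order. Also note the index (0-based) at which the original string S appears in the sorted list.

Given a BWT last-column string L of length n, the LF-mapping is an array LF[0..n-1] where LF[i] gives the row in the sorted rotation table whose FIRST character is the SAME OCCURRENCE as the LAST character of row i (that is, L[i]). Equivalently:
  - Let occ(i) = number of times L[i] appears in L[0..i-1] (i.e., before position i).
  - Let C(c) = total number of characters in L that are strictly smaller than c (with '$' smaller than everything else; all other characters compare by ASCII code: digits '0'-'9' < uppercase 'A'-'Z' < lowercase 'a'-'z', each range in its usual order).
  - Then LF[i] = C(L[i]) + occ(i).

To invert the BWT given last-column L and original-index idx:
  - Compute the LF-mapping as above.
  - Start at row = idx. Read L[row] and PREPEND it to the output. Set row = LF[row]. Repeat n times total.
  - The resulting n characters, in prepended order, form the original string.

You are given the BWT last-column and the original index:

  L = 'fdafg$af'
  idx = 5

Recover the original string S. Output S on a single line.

Answer: fdaafgf$

Derivation:
LF mapping: 4 3 1 5 7 0 2 6
Walk LF starting at row 5, prepending L[row]:
  step 1: row=5, L[5]='$', prepend. Next row=LF[5]=0
  step 2: row=0, L[0]='f', prepend. Next row=LF[0]=4
  step 3: row=4, L[4]='g', prepend. Next row=LF[4]=7
  step 4: row=7, L[7]='f', prepend. Next row=LF[7]=6
  step 5: row=6, L[6]='a', prepend. Next row=LF[6]=2
  step 6: row=2, L[2]='a', prepend. Next row=LF[2]=1
  step 7: row=1, L[1]='d', prepend. Next row=LF[1]=3
  step 8: row=3, L[3]='f', prepend. Next row=LF[3]=5
Reversed output: fdaafgf$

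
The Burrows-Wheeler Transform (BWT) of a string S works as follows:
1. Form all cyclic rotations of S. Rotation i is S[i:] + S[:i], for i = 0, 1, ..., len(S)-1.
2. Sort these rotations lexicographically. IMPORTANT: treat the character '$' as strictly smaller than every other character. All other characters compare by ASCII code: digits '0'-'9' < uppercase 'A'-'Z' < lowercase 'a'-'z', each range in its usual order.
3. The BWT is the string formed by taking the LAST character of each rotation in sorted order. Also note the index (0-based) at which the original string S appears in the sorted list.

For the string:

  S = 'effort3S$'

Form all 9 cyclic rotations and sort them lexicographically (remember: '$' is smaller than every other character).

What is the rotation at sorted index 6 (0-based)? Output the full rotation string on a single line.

Answer: ort3S$eff

Derivation:
All 9 rotations (rotation i = S[i:]+S[:i]):
  rot[0] = effort3S$
  rot[1] = ffort3S$e
  rot[2] = fort3S$ef
  rot[3] = ort3S$eff
  rot[4] = rt3S$effo
  rot[5] = t3S$effor
  rot[6] = 3S$effort
  rot[7] = S$effort3
  rot[8] = $effort3S
Sorted (with $ < everything):
  sorted[0] = $effort3S
  sorted[1] = 3S$effort
  sorted[2] = S$effort3
  sorted[3] = effort3S$
  sorted[4] = ffort3S$e
  sorted[5] = fort3S$ef
  sorted[6] = ort3S$eff
  sorted[7] = rt3S$effo
  sorted[8] = t3S$effor
sorted[6] = ort3S$eff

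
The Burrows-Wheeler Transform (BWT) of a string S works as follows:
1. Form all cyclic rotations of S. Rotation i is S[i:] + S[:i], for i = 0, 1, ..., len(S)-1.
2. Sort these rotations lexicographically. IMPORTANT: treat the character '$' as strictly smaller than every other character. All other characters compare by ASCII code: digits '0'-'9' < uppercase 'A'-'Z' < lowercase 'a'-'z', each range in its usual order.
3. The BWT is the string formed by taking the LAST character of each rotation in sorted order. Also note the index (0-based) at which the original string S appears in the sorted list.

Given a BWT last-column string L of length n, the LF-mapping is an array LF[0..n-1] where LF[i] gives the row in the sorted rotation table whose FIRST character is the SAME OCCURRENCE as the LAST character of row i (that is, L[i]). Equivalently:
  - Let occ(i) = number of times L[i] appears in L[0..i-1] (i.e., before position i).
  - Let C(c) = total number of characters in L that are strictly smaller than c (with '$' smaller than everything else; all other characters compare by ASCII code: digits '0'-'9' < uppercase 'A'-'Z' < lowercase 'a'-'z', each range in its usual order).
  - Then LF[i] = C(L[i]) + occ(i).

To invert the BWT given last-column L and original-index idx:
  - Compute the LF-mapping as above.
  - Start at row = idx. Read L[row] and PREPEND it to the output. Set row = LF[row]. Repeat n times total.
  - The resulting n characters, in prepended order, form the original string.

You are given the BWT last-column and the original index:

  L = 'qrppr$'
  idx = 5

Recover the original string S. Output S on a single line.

Answer: rrppq$

Derivation:
LF mapping: 3 4 1 2 5 0
Walk LF starting at row 5, prepending L[row]:
  step 1: row=5, L[5]='$', prepend. Next row=LF[5]=0
  step 2: row=0, L[0]='q', prepend. Next row=LF[0]=3
  step 3: row=3, L[3]='p', prepend. Next row=LF[3]=2
  step 4: row=2, L[2]='p', prepend. Next row=LF[2]=1
  step 5: row=1, L[1]='r', prepend. Next row=LF[1]=4
  step 6: row=4, L[4]='r', prepend. Next row=LF[4]=5
Reversed output: rrppq$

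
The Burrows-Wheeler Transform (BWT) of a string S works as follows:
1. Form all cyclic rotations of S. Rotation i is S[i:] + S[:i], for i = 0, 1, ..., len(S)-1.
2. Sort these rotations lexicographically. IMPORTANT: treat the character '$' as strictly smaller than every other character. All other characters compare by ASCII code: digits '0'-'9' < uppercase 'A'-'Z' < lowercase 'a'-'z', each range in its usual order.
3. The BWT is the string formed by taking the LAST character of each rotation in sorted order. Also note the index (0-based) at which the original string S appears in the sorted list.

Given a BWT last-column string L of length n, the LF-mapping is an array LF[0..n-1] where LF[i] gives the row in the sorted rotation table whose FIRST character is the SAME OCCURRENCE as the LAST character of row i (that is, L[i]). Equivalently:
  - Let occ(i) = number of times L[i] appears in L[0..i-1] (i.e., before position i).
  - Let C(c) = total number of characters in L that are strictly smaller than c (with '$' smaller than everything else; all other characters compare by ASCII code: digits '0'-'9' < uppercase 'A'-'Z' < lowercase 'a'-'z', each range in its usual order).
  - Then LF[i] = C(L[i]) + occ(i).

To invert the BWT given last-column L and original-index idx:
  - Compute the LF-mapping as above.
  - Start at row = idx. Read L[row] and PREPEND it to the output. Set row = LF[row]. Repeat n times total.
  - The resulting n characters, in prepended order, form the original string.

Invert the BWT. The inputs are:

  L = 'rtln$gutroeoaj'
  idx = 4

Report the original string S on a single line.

Answer: junglerotator$

Derivation:
LF mapping: 9 11 5 6 0 3 13 12 10 7 2 8 1 4
Walk LF starting at row 4, prepending L[row]:
  step 1: row=4, L[4]='$', prepend. Next row=LF[4]=0
  step 2: row=0, L[0]='r', prepend. Next row=LF[0]=9
  step 3: row=9, L[9]='o', prepend. Next row=LF[9]=7
  step 4: row=7, L[7]='t', prepend. Next row=LF[7]=12
  step 5: row=12, L[12]='a', prepend. Next row=LF[12]=1
  step 6: row=1, L[1]='t', prepend. Next row=LF[1]=11
  step 7: row=11, L[11]='o', prepend. Next row=LF[11]=8
  step 8: row=8, L[8]='r', prepend. Next row=LF[8]=10
  step 9: row=10, L[10]='e', prepend. Next row=LF[10]=2
  step 10: row=2, L[2]='l', prepend. Next row=LF[2]=5
  step 11: row=5, L[5]='g', prepend. Next row=LF[5]=3
  step 12: row=3, L[3]='n', prepend. Next row=LF[3]=6
  step 13: row=6, L[6]='u', prepend. Next row=LF[6]=13
  step 14: row=13, L[13]='j', prepend. Next row=LF[13]=4
Reversed output: junglerotator$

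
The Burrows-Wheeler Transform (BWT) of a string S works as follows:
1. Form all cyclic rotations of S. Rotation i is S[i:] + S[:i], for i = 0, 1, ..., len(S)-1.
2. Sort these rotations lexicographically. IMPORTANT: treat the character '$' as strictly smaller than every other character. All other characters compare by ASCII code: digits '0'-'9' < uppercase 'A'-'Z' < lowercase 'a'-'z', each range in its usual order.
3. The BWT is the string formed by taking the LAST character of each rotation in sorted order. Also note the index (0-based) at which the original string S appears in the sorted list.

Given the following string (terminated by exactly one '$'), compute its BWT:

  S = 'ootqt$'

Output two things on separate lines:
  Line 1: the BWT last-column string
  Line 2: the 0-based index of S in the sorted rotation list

All 6 rotations (rotation i = S[i:]+S[:i]):
  rot[0] = ootqt$
  rot[1] = otqt$o
  rot[2] = tqt$oo
  rot[3] = qt$oot
  rot[4] = t$ootq
  rot[5] = $ootqt
Sorted (with $ < everything):
  sorted[0] = $ootqt  (last char: 't')
  sorted[1] = ootqt$  (last char: '$')
  sorted[2] = otqt$o  (last char: 'o')
  sorted[3] = qt$oot  (last char: 't')
  sorted[4] = t$ootq  (last char: 'q')
  sorted[5] = tqt$oo  (last char: 'o')
Last column: t$otqo
Original string S is at sorted index 1

Answer: t$otqo
1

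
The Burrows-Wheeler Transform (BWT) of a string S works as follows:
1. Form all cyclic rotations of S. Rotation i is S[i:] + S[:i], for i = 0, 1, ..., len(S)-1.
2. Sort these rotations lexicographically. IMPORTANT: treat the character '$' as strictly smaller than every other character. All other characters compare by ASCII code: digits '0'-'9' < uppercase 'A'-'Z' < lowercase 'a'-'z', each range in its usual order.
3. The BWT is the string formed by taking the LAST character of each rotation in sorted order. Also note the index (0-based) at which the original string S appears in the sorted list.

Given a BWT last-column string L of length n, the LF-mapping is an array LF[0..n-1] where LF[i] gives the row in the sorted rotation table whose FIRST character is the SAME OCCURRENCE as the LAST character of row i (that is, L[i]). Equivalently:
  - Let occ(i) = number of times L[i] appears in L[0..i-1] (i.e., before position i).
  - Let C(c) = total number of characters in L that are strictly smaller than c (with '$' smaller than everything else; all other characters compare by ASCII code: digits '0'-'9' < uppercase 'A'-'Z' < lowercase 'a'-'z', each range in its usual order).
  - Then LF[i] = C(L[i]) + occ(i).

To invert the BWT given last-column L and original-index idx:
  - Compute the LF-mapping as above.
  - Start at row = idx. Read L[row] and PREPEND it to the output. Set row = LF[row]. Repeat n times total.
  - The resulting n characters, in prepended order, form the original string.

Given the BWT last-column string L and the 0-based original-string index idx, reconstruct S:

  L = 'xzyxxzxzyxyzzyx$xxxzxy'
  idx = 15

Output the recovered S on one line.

LF mapping: 1 16 11 2 3 17 4 18 12 5 13 19 20 14 6 0 7 8 9 21 10 15
Walk LF starting at row 15, prepending L[row]:
  step 1: row=15, L[15]='$', prepend. Next row=LF[15]=0
  step 2: row=0, L[0]='x', prepend. Next row=LF[0]=1
  step 3: row=1, L[1]='z', prepend. Next row=LF[1]=16
  step 4: row=16, L[16]='x', prepend. Next row=LF[16]=7
  step 5: row=7, L[7]='z', prepend. Next row=LF[7]=18
  step 6: row=18, L[18]='x', prepend. Next row=LF[18]=9
  step 7: row=9, L[9]='x', prepend. Next row=LF[9]=5
  step 8: row=5, L[5]='z', prepend. Next row=LF[5]=17
  step 9: row=17, L[17]='x', prepend. Next row=LF[17]=8
  step 10: row=8, L[8]='y', prepend. Next row=LF[8]=12
  step 11: row=12, L[12]='z', prepend. Next row=LF[12]=20
  step 12: row=20, L[20]='x', prepend. Next row=LF[20]=10
  step 13: row=10, L[10]='y', prepend. Next row=LF[10]=13
  step 14: row=13, L[13]='y', prepend. Next row=LF[13]=14
  step 15: row=14, L[14]='x', prepend. Next row=LF[14]=6
  step 16: row=6, L[6]='x', prepend. Next row=LF[6]=4
  step 17: row=4, L[4]='x', prepend. Next row=LF[4]=3
  step 18: row=3, L[3]='x', prepend. Next row=LF[3]=2
  step 19: row=2, L[2]='y', prepend. Next row=LF[2]=11
  step 20: row=11, L[11]='z', prepend. Next row=LF[11]=19
  step 21: row=19, L[19]='z', prepend. Next row=LF[19]=21
  step 22: row=21, L[21]='y', prepend. Next row=LF[21]=15
Reversed output: yzzyxxxxyyxzyxzxxzxzx$

Answer: yzzyxxxxyyxzyxzxxzxzx$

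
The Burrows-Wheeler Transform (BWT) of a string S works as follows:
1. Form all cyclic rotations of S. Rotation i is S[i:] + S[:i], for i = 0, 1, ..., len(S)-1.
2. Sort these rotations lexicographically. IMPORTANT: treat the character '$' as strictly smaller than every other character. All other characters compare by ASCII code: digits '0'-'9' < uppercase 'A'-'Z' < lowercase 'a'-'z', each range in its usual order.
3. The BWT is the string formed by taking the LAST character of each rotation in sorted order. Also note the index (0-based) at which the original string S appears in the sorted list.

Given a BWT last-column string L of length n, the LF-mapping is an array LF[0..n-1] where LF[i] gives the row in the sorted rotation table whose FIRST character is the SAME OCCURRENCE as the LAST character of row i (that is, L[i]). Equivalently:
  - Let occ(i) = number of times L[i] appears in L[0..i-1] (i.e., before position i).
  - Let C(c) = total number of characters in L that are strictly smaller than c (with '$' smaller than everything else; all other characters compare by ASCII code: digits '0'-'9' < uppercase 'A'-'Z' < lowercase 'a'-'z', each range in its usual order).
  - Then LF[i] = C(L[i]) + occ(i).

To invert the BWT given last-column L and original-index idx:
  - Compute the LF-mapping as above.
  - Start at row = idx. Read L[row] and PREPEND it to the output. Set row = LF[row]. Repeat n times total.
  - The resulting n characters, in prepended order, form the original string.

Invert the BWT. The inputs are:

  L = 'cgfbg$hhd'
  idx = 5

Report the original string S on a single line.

Answer: gbdhhgfc$

Derivation:
LF mapping: 2 5 4 1 6 0 7 8 3
Walk LF starting at row 5, prepending L[row]:
  step 1: row=5, L[5]='$', prepend. Next row=LF[5]=0
  step 2: row=0, L[0]='c', prepend. Next row=LF[0]=2
  step 3: row=2, L[2]='f', prepend. Next row=LF[2]=4
  step 4: row=4, L[4]='g', prepend. Next row=LF[4]=6
  step 5: row=6, L[6]='h', prepend. Next row=LF[6]=7
  step 6: row=7, L[7]='h', prepend. Next row=LF[7]=8
  step 7: row=8, L[8]='d', prepend. Next row=LF[8]=3
  step 8: row=3, L[3]='b', prepend. Next row=LF[3]=1
  step 9: row=1, L[1]='g', prepend. Next row=LF[1]=5
Reversed output: gbdhhgfc$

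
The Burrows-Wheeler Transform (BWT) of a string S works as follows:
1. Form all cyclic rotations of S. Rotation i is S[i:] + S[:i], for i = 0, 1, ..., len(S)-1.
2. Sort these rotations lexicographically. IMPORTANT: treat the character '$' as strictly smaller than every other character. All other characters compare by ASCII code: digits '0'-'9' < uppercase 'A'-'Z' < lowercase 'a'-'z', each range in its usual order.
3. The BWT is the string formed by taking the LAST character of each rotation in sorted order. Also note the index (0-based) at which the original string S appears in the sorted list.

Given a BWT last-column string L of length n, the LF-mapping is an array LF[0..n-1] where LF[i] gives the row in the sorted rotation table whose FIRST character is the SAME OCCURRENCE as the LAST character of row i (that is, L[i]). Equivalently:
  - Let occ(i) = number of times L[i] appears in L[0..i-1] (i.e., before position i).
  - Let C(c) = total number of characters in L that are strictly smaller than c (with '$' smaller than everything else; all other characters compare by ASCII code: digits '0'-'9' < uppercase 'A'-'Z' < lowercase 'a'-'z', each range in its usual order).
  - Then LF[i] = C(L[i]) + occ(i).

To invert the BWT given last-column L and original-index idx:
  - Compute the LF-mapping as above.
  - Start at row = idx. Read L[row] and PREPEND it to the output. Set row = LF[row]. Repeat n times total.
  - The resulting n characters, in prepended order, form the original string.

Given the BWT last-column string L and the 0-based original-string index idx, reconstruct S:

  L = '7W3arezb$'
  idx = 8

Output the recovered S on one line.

Answer: zebraW37$

Derivation:
LF mapping: 2 3 1 4 7 6 8 5 0
Walk LF starting at row 8, prepending L[row]:
  step 1: row=8, L[8]='$', prepend. Next row=LF[8]=0
  step 2: row=0, L[0]='7', prepend. Next row=LF[0]=2
  step 3: row=2, L[2]='3', prepend. Next row=LF[2]=1
  step 4: row=1, L[1]='W', prepend. Next row=LF[1]=3
  step 5: row=3, L[3]='a', prepend. Next row=LF[3]=4
  step 6: row=4, L[4]='r', prepend. Next row=LF[4]=7
  step 7: row=7, L[7]='b', prepend. Next row=LF[7]=5
  step 8: row=5, L[5]='e', prepend. Next row=LF[5]=6
  step 9: row=6, L[6]='z', prepend. Next row=LF[6]=8
Reversed output: zebraW37$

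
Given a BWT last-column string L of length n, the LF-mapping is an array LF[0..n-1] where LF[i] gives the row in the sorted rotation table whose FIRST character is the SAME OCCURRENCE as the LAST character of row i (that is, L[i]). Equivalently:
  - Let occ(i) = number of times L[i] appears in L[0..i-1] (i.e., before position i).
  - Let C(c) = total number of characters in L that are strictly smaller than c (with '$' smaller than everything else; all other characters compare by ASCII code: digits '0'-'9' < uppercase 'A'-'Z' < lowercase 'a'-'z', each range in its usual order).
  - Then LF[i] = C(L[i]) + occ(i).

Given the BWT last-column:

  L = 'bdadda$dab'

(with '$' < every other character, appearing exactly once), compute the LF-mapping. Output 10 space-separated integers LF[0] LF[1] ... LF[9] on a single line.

Answer: 4 6 1 7 8 2 0 9 3 5

Derivation:
Char counts: '$':1, 'a':3, 'b':2, 'd':4
C (first-col start): C('$')=0, C('a')=1, C('b')=4, C('d')=6
L[0]='b': occ=0, LF[0]=C('b')+0=4+0=4
L[1]='d': occ=0, LF[1]=C('d')+0=6+0=6
L[2]='a': occ=0, LF[2]=C('a')+0=1+0=1
L[3]='d': occ=1, LF[3]=C('d')+1=6+1=7
L[4]='d': occ=2, LF[4]=C('d')+2=6+2=8
L[5]='a': occ=1, LF[5]=C('a')+1=1+1=2
L[6]='$': occ=0, LF[6]=C('$')+0=0+0=0
L[7]='d': occ=3, LF[7]=C('d')+3=6+3=9
L[8]='a': occ=2, LF[8]=C('a')+2=1+2=3
L[9]='b': occ=1, LF[9]=C('b')+1=4+1=5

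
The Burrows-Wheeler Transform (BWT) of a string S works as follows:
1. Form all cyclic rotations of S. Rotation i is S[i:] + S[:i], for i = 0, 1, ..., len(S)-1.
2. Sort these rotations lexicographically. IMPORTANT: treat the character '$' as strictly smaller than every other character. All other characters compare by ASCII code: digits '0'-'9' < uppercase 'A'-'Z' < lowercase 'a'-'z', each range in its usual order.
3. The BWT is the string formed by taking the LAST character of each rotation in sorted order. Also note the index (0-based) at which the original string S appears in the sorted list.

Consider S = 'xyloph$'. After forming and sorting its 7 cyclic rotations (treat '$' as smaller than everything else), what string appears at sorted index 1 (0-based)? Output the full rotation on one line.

Answer: h$xylop

Derivation:
All 7 rotations (rotation i = S[i:]+S[:i]):
  rot[0] = xyloph$
  rot[1] = yloph$x
  rot[2] = loph$xy
  rot[3] = oph$xyl
  rot[4] = ph$xylo
  rot[5] = h$xylop
  rot[6] = $xyloph
Sorted (with $ < everything):
  sorted[0] = $xyloph
  sorted[1] = h$xylop
  sorted[2] = loph$xy
  sorted[3] = oph$xyl
  sorted[4] = ph$xylo
  sorted[5] = xyloph$
  sorted[6] = yloph$x
sorted[1] = h$xylop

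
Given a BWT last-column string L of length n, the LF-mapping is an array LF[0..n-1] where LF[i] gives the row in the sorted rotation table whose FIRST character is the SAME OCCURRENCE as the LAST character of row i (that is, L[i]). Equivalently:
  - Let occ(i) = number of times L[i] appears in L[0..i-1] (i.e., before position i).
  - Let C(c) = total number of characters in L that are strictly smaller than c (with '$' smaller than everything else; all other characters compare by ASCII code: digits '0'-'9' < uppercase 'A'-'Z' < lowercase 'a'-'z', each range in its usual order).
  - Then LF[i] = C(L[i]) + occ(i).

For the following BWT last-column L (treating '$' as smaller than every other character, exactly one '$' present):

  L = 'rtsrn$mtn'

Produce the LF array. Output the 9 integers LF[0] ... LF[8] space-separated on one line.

Char counts: '$':1, 'm':1, 'n':2, 'r':2, 's':1, 't':2
C (first-col start): C('$')=0, C('m')=1, C('n')=2, C('r')=4, C('s')=6, C('t')=7
L[0]='r': occ=0, LF[0]=C('r')+0=4+0=4
L[1]='t': occ=0, LF[1]=C('t')+0=7+0=7
L[2]='s': occ=0, LF[2]=C('s')+0=6+0=6
L[3]='r': occ=1, LF[3]=C('r')+1=4+1=5
L[4]='n': occ=0, LF[4]=C('n')+0=2+0=2
L[5]='$': occ=0, LF[5]=C('$')+0=0+0=0
L[6]='m': occ=0, LF[6]=C('m')+0=1+0=1
L[7]='t': occ=1, LF[7]=C('t')+1=7+1=8
L[8]='n': occ=1, LF[8]=C('n')+1=2+1=3

Answer: 4 7 6 5 2 0 1 8 3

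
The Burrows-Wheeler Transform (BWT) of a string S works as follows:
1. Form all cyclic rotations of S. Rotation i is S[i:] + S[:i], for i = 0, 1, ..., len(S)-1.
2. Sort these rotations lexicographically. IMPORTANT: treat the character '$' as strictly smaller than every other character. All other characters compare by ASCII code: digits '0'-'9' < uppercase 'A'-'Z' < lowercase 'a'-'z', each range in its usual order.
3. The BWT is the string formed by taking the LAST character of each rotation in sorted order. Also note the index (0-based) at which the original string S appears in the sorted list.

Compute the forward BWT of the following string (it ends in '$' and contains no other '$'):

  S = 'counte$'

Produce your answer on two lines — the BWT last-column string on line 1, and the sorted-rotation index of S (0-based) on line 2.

Answer: e$tucno
1

Derivation:
All 7 rotations (rotation i = S[i:]+S[:i]):
  rot[0] = counte$
  rot[1] = ounte$c
  rot[2] = unte$co
  rot[3] = nte$cou
  rot[4] = te$coun
  rot[5] = e$count
  rot[6] = $counte
Sorted (with $ < everything):
  sorted[0] = $counte  (last char: 'e')
  sorted[1] = counte$  (last char: '$')
  sorted[2] = e$count  (last char: 't')
  sorted[3] = nte$cou  (last char: 'u')
  sorted[4] = ounte$c  (last char: 'c')
  sorted[5] = te$coun  (last char: 'n')
  sorted[6] = unte$co  (last char: 'o')
Last column: e$tucno
Original string S is at sorted index 1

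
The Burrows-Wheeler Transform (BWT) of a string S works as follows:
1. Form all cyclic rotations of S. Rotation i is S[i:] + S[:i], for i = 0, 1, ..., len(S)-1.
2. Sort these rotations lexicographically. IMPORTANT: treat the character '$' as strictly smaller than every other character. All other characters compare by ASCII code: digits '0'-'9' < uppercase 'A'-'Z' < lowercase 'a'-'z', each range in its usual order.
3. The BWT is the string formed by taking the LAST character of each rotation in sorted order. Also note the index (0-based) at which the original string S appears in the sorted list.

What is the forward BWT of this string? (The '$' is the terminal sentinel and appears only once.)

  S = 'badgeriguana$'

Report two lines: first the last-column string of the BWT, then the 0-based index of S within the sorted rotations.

Answer: anbu$agdiraeg
4

Derivation:
All 13 rotations (rotation i = S[i:]+S[:i]):
  rot[0] = badgeriguana$
  rot[1] = adgeriguana$b
  rot[2] = dgeriguana$ba
  rot[3] = geriguana$bad
  rot[4] = eriguana$badg
  rot[5] = riguana$badge
  rot[6] = iguana$badger
  rot[7] = guana$badgeri
  rot[8] = uana$badgerig
  rot[9] = ana$badgerigu
  rot[10] = na$badgerigua
  rot[11] = a$badgeriguan
  rot[12] = $badgeriguana
Sorted (with $ < everything):
  sorted[0] = $badgeriguana  (last char: 'a')
  sorted[1] = a$badgeriguan  (last char: 'n')
  sorted[2] = adgeriguana$b  (last char: 'b')
  sorted[3] = ana$badgerigu  (last char: 'u')
  sorted[4] = badgeriguana$  (last char: '$')
  sorted[5] = dgeriguana$ba  (last char: 'a')
  sorted[6] = eriguana$badg  (last char: 'g')
  sorted[7] = geriguana$bad  (last char: 'd')
  sorted[8] = guana$badgeri  (last char: 'i')
  sorted[9] = iguana$badger  (last char: 'r')
  sorted[10] = na$badgerigua  (last char: 'a')
  sorted[11] = riguana$badge  (last char: 'e')
  sorted[12] = uana$badgerig  (last char: 'g')
Last column: anbu$agdiraeg
Original string S is at sorted index 4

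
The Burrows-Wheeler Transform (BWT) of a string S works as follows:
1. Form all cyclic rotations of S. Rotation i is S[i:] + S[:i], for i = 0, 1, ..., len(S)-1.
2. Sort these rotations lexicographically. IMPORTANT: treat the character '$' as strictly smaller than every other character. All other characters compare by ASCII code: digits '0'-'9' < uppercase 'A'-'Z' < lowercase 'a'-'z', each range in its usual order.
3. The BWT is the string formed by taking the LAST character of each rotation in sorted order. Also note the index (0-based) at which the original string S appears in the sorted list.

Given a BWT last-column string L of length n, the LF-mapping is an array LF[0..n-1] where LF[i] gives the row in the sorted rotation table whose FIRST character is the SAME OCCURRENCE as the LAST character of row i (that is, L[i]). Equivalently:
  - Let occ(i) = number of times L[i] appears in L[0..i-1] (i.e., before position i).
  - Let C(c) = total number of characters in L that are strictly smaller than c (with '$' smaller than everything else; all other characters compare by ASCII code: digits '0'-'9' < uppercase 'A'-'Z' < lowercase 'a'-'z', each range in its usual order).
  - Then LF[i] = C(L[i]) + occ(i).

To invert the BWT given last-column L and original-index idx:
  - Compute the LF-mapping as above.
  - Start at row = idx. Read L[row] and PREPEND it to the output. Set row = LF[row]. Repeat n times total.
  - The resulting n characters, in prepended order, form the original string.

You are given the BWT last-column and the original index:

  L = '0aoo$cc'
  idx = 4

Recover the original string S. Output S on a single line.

LF mapping: 1 2 5 6 0 3 4
Walk LF starting at row 4, prepending L[row]:
  step 1: row=4, L[4]='$', prepend. Next row=LF[4]=0
  step 2: row=0, L[0]='0', prepend. Next row=LF[0]=1
  step 3: row=1, L[1]='a', prepend. Next row=LF[1]=2
  step 4: row=2, L[2]='o', prepend. Next row=LF[2]=5
  step 5: row=5, L[5]='c', prepend. Next row=LF[5]=3
  step 6: row=3, L[3]='o', prepend. Next row=LF[3]=6
  step 7: row=6, L[6]='c', prepend. Next row=LF[6]=4
Reversed output: cocoa0$

Answer: cocoa0$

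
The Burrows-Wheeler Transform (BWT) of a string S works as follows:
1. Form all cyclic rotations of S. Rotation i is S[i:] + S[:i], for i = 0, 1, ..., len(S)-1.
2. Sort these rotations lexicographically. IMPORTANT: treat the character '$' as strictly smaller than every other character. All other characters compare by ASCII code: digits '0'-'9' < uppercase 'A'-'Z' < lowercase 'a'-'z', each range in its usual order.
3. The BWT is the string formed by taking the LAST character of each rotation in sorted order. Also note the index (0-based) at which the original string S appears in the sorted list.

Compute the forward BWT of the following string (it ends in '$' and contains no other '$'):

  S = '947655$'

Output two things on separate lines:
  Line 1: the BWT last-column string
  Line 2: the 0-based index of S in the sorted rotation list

All 7 rotations (rotation i = S[i:]+S[:i]):
  rot[0] = 947655$
  rot[1] = 47655$9
  rot[2] = 7655$94
  rot[3] = 655$947
  rot[4] = 55$9476
  rot[5] = 5$94765
  rot[6] = $947655
Sorted (with $ < everything):
  sorted[0] = $947655  (last char: '5')
  sorted[1] = 47655$9  (last char: '9')
  sorted[2] = 5$94765  (last char: '5')
  sorted[3] = 55$9476  (last char: '6')
  sorted[4] = 655$947  (last char: '7')
  sorted[5] = 7655$94  (last char: '4')
  sorted[6] = 947655$  (last char: '$')
Last column: 595674$
Original string S is at sorted index 6

Answer: 595674$
6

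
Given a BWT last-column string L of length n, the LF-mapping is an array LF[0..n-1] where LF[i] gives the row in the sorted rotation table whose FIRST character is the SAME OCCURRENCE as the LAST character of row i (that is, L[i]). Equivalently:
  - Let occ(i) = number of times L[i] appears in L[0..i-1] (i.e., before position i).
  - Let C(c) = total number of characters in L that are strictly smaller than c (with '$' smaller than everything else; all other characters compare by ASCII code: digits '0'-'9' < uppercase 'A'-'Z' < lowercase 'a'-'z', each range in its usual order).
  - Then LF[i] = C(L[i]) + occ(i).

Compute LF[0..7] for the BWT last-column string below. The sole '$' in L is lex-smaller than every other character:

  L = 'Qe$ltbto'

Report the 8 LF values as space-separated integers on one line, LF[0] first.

Answer: 1 3 0 4 6 2 7 5

Derivation:
Char counts: '$':1, 'Q':1, 'b':1, 'e':1, 'l':1, 'o':1, 't':2
C (first-col start): C('$')=0, C('Q')=1, C('b')=2, C('e')=3, C('l')=4, C('o')=5, C('t')=6
L[0]='Q': occ=0, LF[0]=C('Q')+0=1+0=1
L[1]='e': occ=0, LF[1]=C('e')+0=3+0=3
L[2]='$': occ=0, LF[2]=C('$')+0=0+0=0
L[3]='l': occ=0, LF[3]=C('l')+0=4+0=4
L[4]='t': occ=0, LF[4]=C('t')+0=6+0=6
L[5]='b': occ=0, LF[5]=C('b')+0=2+0=2
L[6]='t': occ=1, LF[6]=C('t')+1=6+1=7
L[7]='o': occ=0, LF[7]=C('o')+0=5+0=5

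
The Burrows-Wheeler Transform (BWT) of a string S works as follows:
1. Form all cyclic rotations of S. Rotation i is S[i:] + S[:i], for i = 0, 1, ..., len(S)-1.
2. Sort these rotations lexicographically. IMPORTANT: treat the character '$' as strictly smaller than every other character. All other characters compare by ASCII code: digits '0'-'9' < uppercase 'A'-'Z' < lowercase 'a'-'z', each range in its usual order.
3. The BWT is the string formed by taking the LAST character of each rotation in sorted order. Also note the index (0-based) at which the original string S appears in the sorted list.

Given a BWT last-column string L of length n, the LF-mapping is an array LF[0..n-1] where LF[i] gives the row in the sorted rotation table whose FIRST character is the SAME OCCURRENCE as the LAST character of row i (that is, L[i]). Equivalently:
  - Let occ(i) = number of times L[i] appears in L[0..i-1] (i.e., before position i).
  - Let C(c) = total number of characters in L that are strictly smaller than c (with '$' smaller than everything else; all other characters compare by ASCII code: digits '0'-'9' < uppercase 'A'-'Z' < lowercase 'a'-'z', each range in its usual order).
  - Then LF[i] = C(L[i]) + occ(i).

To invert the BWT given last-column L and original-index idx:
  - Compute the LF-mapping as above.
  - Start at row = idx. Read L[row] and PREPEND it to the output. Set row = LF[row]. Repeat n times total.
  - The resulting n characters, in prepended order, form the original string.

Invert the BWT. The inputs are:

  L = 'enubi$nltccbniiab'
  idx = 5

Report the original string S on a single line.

LF mapping: 7 12 16 2 8 0 13 11 15 5 6 3 14 9 10 1 4
Walk LF starting at row 5, prepending L[row]:
  step 1: row=5, L[5]='$', prepend. Next row=LF[5]=0
  step 2: row=0, L[0]='e', prepend. Next row=LF[0]=7
  step 3: row=7, L[7]='l', prepend. Next row=LF[7]=11
  step 4: row=11, L[11]='b', prepend. Next row=LF[11]=3
  step 5: row=3, L[3]='b', prepend. Next row=LF[3]=2
  step 6: row=2, L[2]='u', prepend. Next row=LF[2]=16
  step 7: row=16, L[16]='b', prepend. Next row=LF[16]=4
  step 8: row=4, L[4]='i', prepend. Next row=LF[4]=8
  step 9: row=8, L[8]='t', prepend. Next row=LF[8]=15
  step 10: row=15, L[15]='a', prepend. Next row=LF[15]=1
  step 11: row=1, L[1]='n', prepend. Next row=LF[1]=12
  step 12: row=12, L[12]='n', prepend. Next row=LF[12]=14
  step 13: row=14, L[14]='i', prepend. Next row=LF[14]=10
  step 14: row=10, L[10]='c', prepend. Next row=LF[10]=6
  step 15: row=6, L[6]='n', prepend. Next row=LF[6]=13
  step 16: row=13, L[13]='i', prepend. Next row=LF[13]=9
  step 17: row=9, L[9]='c', prepend. Next row=LF[9]=5
Reversed output: cincinnatibubble$

Answer: cincinnatibubble$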